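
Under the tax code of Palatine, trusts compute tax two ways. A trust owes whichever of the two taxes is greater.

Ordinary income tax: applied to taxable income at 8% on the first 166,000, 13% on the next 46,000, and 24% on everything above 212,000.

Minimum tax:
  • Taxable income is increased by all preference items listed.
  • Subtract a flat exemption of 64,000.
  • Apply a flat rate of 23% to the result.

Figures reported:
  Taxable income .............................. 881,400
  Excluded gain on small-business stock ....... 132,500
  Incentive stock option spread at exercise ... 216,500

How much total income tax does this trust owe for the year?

268,272

Ordinary income tax:
  166,000 × 8% = 13,280
  46,000 × 13% = 5,980
  669,400 × 24% = 160,656
  → 179,916

Minimum tax:
  Adjusted income: 881,400 + 132,500 + 216,500 = 1,230,400
  Less exemption 64,000 → base 1,166,400
  1,166,400 × 23% = 268,272

268,272 > 179,916, so the minimum tax is the binding amount.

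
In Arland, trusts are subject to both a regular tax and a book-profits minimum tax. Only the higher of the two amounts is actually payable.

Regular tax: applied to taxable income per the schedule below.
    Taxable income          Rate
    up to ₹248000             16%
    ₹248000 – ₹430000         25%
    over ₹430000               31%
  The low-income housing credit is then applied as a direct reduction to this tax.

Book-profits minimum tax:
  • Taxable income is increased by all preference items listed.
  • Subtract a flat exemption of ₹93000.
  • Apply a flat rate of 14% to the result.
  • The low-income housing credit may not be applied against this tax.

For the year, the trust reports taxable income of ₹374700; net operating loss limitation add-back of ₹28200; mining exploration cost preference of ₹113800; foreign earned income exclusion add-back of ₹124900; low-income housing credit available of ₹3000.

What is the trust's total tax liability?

₹76804

Book-profits minimum tax:
  Adjusted income: ₹374700 + ₹28200 + ₹113800 + ₹124900 = ₹641600
  Less exemption ₹93000 → base ₹548600
  ₹548600 × 14% = ₹76804

Regular tax:
  ₹248000 × 16% = ₹39680
  ₹126700 × 25% = ₹31675
  → ₹71355
  Less low-income housing credit ₹3000 → ₹68355

₹76804 > ₹68355, so the book-profits minimum tax is the binding amount.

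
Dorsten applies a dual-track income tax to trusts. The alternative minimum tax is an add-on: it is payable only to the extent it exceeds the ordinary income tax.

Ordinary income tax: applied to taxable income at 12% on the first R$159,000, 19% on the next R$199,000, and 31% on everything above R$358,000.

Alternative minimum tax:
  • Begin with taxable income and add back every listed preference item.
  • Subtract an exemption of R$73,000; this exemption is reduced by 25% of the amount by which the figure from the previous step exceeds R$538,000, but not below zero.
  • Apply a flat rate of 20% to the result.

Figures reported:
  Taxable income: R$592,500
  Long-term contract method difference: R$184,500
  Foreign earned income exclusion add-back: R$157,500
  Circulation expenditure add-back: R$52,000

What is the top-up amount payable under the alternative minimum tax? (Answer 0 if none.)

Alternative minimum tax:
  Adjusted income: R$592,500 + R$184,500 + R$157,500 + R$52,000 = R$986,500
  Exemption: 25% × (R$986,500 − R$538,000) = R$112,125 ≥ R$73,000, so the exemption is fully phased out
  Base: R$986,500 − R$0 = R$986,500
  R$986,500 × 20% = R$197,300

Ordinary income tax:
  R$159,000 × 12% = R$19,080
  R$199,000 × 19% = R$37,810
  R$234,500 × 31% = R$72,695
  → R$129,585

Excess of alternative minimum tax over ordinary income tax: R$197,300 − R$129,585 = R$67,715.

R$67,715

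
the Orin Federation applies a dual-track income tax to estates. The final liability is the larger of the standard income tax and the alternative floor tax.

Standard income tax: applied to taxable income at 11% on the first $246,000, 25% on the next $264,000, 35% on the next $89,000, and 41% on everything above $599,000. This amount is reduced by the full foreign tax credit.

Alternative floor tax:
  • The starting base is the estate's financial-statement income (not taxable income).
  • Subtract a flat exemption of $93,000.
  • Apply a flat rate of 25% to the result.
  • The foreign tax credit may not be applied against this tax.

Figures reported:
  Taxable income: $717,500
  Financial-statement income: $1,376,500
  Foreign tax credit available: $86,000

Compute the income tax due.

Alternative floor tax:
  Base (financial-statement income): $1,376,500
  Less exemption $93,000 → base $1,283,500
  $1,283,500 × 25% = $320,875

Standard income tax:
  $246,000 × 11% = $27,060
  $264,000 × 25% = $66,000
  $89,000 × 35% = $31,150
  $118,500 × 41% = $48,585
  → $172,795
  Less foreign tax credit $86,000 → $86,795

$320,875 > $86,795, so the alternative floor tax is the binding amount.

$320,875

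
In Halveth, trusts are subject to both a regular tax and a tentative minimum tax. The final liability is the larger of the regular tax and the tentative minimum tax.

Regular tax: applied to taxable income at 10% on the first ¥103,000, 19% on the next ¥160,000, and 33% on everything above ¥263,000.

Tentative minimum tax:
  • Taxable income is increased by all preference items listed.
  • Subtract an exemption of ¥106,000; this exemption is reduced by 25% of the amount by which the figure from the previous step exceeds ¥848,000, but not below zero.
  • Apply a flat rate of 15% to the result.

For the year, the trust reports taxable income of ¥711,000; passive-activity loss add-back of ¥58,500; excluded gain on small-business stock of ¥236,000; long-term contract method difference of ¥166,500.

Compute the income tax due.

Tentative minimum tax:
  Adjusted income: ¥711,000 + ¥58,500 + ¥236,000 + ¥166,500 = ¥1,172,000
  Exemption: ¥106,000 − 25% × (¥1,172,000 − ¥848,000) = ¥106,000 − ¥81,000 = ¥25,000
  Base: ¥1,172,000 − ¥25,000 = ¥1,147,000
  ¥1,147,000 × 15% = ¥172,050

Regular tax:
  ¥103,000 × 10% = ¥10,300
  ¥160,000 × 19% = ¥30,400
  ¥448,000 × 33% = ¥147,840
  → ¥188,540

¥188,540 > ¥172,050, so the regular tax governs.

¥188,540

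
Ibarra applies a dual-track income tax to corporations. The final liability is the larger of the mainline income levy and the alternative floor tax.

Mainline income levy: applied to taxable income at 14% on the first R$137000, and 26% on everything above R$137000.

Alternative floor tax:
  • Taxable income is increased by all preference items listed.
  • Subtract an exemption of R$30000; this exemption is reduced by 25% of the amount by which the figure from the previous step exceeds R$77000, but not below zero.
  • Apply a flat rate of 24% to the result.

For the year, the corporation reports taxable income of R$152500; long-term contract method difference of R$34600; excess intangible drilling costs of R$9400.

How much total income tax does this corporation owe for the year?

Mainline income levy:
  R$137000 × 14% = R$19180
  R$15500 × 26% = R$4030
  → R$23210

Alternative floor tax:
  Adjusted income: R$152500 + R$34600 + R$9400 = R$196500
  Exemption: R$30000 − 25% × (R$196500 − R$77000) = R$30000 − R$29875 = R$125
  Base: R$196500 − R$125 = R$196375
  R$196375 × 24% = R$47130

R$47130 > R$23210, so the alternative floor tax is the binding amount.

R$47130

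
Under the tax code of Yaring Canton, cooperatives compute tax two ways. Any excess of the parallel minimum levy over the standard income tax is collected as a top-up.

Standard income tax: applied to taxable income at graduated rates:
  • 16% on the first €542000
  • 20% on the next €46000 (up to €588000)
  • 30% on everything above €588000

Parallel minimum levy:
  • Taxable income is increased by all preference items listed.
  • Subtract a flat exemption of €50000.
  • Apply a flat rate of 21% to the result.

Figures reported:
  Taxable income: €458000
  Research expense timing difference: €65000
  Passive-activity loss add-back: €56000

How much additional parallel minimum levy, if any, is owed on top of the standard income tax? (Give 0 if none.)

€37810

Standard income tax:
  €458000 × 16% = €73280

Parallel minimum levy:
  Adjusted income: €458000 + €65000 + €56000 = €579000
  Less exemption €50000 → base €529000
  €529000 × 21% = €111090

Excess of parallel minimum levy over standard income tax: €111090 − €73280 = €37810.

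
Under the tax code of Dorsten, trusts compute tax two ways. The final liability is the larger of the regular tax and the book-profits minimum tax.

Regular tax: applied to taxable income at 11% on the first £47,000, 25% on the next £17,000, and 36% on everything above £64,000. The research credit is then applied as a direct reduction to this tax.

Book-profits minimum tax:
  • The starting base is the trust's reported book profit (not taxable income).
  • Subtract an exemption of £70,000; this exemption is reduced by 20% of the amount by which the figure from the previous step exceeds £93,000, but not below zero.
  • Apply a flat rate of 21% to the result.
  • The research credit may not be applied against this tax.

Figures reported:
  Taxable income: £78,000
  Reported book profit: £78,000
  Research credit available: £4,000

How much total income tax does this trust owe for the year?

Book-profits minimum tax:
  Base (reported book profit): £78,000
  Exemption: £78,000 ≤ £93,000, so full £70,000 applies
  Base: £78,000 − £70,000 = £8,000
  £8,000 × 21% = £1,680

Regular tax:
  £47,000 × 11% = £5,170
  £17,000 × 25% = £4,250
  £14,000 × 36% = £5,040
  → £14,460
  Less research credit £4,000 → £10,460

£10,460 > £1,680, so the regular tax governs.

£10,460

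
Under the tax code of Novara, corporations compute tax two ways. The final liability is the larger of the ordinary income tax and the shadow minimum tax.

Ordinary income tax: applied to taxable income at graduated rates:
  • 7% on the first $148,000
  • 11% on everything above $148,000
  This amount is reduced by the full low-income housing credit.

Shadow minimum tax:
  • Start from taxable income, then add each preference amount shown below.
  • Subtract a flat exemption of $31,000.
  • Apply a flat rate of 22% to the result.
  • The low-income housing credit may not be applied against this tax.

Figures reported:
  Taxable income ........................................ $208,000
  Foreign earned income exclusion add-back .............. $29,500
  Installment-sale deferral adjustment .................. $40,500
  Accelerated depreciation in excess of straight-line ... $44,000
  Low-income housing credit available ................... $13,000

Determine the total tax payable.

Shadow minimum tax:
  Adjusted income: $208,000 + $29,500 + $40,500 + $44,000 = $322,000
  Less exemption $31,000 → base $291,000
  $291,000 × 22% = $64,020

Ordinary income tax:
  $148,000 × 7% = $10,360
  $60,000 × 11% = $6,600
  → $16,960
  Less low-income housing credit $13,000 → $3,960

$64,020 > $3,960, so the shadow minimum tax is the binding amount.

$64,020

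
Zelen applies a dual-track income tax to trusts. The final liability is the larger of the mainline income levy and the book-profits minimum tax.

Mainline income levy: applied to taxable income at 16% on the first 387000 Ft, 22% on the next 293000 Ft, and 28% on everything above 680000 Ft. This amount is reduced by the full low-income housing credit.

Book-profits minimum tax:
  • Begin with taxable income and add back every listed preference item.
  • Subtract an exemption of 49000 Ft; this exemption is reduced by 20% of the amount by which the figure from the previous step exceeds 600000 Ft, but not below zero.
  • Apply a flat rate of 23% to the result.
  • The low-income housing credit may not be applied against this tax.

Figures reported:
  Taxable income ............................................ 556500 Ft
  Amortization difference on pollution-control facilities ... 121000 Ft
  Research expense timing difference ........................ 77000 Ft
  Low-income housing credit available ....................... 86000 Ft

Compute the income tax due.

169372 Ft

Book-profits minimum tax:
  Adjusted income: 556500 Ft + 121000 Ft + 77000 Ft = 754500 Ft
  Exemption: 49000 Ft − 20% × (754500 Ft − 600000 Ft) = 49000 Ft − 30900 Ft = 18100 Ft
  Base: 754500 Ft − 18100 Ft = 736400 Ft
  736400 Ft × 23% = 169372 Ft

Mainline income levy:
  387000 Ft × 16% = 61920 Ft
  169500 Ft × 22% = 37290 Ft
  → 99210 Ft
  Less low-income housing credit 86000 Ft → 13210 Ft

169372 Ft > 13210 Ft, so the book-profits minimum tax is the binding amount.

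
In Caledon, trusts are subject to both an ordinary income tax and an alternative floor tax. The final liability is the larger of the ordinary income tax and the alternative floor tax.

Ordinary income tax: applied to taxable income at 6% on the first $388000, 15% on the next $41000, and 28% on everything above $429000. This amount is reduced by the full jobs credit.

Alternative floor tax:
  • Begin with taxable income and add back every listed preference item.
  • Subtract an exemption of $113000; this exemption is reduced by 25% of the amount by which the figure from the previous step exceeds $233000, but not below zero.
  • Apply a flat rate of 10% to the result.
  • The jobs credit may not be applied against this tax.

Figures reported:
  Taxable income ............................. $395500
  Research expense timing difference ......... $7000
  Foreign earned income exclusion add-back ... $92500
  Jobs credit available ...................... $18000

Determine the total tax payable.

Alternative floor tax:
  Adjusted income: $395500 + $7000 + $92500 = $495000
  Exemption: $113000 − 25% × ($495000 − $233000) = $113000 − $65500 = $47500
  Base: $495000 − $47500 = $447500
  $447500 × 10% = $44750

Ordinary income tax:
  $388000 × 6% = $23280
  $7500 × 15% = $1125
  → $24405
  Less jobs credit $18000 → $6405

$44750 > $6405, so the alternative floor tax is the binding amount.

$44750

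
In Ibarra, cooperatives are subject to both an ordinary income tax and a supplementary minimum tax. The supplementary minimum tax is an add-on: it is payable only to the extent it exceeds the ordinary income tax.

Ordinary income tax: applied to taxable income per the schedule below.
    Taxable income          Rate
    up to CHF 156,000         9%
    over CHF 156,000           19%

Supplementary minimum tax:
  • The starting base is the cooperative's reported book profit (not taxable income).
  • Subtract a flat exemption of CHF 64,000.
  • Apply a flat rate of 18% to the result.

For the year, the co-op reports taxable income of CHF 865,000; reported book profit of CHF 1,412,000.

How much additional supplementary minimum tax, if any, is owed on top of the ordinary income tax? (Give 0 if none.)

CHF 93,890

Ordinary income tax:
  CHF 156,000 × 9% = CHF 14,040
  CHF 709,000 × 19% = CHF 134,710
  → CHF 148,750

Supplementary minimum tax:
  Base (reported book profit): CHF 1,412,000
  Less exemption CHF 64,000 → base CHF 1,348,000
  CHF 1,348,000 × 18% = CHF 242,640

Excess of supplementary minimum tax over ordinary income tax: CHF 242,640 − CHF 148,750 = CHF 93,890.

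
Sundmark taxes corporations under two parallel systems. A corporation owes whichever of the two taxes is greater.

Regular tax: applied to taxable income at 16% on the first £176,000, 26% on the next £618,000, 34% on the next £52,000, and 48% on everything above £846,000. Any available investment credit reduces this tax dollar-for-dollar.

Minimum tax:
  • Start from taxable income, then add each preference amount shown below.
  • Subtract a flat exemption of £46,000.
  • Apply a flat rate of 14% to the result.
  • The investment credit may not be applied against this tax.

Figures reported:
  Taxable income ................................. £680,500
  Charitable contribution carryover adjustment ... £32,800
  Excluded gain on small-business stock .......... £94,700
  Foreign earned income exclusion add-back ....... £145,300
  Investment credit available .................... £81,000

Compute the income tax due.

Regular tax:
  £176,000 × 16% = £28,160
  £504,500 × 26% = £131,170
  → £159,330
  Less investment credit £81,000 → £78,330

Minimum tax:
  Adjusted income: £680,500 + £32,800 + £94,700 + £145,300 = £953,300
  Less exemption £46,000 → base £907,300
  £907,300 × 14% = £127,022

£127,022 > £78,330, so the minimum tax is the binding amount.

£127,022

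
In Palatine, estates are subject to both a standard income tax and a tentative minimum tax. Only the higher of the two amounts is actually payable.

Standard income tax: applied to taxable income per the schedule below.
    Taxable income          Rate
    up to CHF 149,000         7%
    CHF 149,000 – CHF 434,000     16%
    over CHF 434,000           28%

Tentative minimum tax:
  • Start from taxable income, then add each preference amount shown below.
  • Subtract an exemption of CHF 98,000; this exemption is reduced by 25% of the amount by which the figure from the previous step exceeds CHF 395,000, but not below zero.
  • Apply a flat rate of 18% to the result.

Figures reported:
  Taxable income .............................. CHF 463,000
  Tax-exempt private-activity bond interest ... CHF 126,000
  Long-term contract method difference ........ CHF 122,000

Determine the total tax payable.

CHF 124,560

Tentative minimum tax:
  Adjusted income: CHF 463,000 + CHF 126,000 + CHF 122,000 = CHF 711,000
  Exemption: CHF 98,000 − 25% × (CHF 711,000 − CHF 395,000) = CHF 98,000 − CHF 79,000 = CHF 19,000
  Base: CHF 711,000 − CHF 19,000 = CHF 692,000
  CHF 692,000 × 18% = CHF 124,560

Standard income tax:
  CHF 149,000 × 7% = CHF 10,430
  CHF 285,000 × 16% = CHF 45,600
  CHF 29,000 × 28% = CHF 8,120
  → CHF 64,150

CHF 124,560 > CHF 64,150, so the tentative minimum tax is the binding amount.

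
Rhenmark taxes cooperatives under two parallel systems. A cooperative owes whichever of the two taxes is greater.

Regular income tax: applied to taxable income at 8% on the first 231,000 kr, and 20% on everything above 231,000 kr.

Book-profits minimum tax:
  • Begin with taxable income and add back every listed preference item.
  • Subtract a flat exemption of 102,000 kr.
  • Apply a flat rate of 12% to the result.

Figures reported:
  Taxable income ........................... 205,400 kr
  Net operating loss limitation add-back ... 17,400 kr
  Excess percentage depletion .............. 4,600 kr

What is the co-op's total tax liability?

Book-profits minimum tax:
  Adjusted income: 205,400 kr + 17,400 kr + 4,600 kr = 227,400 kr
  Less exemption 102,000 kr → base 125,400 kr
  125,400 kr × 12% = 15,048 kr

Regular income tax:
  205,400 kr × 8% = 16,432 kr

16,432 kr > 15,048 kr, so the regular income tax governs.

16,432 kr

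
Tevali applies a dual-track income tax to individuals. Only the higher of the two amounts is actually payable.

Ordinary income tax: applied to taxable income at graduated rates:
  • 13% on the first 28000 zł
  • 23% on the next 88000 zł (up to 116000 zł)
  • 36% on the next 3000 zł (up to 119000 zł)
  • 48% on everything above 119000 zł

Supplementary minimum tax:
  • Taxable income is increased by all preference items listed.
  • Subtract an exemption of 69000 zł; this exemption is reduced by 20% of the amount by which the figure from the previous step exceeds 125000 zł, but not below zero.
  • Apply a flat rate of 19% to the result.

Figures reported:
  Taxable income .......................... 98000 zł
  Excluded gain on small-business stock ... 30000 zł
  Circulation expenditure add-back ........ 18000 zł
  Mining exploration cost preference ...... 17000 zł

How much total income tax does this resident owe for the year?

19740 zł

Ordinary income tax:
  28000 zł × 13% = 3640 zł
  70000 zł × 23% = 16100 zł
  → 19740 zł

Supplementary minimum tax:
  Adjusted income: 98000 zł + 30000 zł + 18000 zł + 17000 zł = 163000 zł
  Exemption: 69000 zł − 20% × (163000 zł − 125000 zł) = 69000 zł − 7600 zł = 61400 zł
  Base: 163000 zł − 61400 zł = 101600 zł
  101600 zł × 19% = 19304 zł

19740 zł > 19304 zł, so the ordinary income tax governs.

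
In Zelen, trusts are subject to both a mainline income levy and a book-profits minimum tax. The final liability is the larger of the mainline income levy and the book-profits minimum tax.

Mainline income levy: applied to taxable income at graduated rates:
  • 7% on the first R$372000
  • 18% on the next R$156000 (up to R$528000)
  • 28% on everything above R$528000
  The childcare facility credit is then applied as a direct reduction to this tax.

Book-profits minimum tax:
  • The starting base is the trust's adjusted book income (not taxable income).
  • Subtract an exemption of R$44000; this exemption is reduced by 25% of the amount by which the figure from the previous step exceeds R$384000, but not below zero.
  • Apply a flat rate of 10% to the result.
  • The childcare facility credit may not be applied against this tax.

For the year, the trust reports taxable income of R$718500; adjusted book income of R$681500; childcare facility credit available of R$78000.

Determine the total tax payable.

Book-profits minimum tax:
  Base (adjusted book income): R$681500
  Exemption: 25% × (R$681500 − R$384000) = R$74375 ≥ R$44000, so the exemption is fully phased out
  Base: R$681500 − R$0 = R$681500
  R$681500 × 10% = R$68150

Mainline income levy:
  R$372000 × 7% = R$26040
  R$156000 × 18% = R$28080
  R$190500 × 28% = R$53340
  → R$107460
  Less childcare facility credit R$78000 → R$29460

R$68150 > R$29460, so the book-profits minimum tax is the binding amount.

R$68150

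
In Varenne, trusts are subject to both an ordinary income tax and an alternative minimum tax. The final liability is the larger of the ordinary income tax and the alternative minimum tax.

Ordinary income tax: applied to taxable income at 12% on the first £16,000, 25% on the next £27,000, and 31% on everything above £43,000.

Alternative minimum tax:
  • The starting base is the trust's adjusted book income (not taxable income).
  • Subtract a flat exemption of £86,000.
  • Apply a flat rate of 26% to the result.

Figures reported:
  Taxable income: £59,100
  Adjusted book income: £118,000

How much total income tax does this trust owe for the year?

Ordinary income tax:
  £16,000 × 12% = £1,920
  £27,000 × 25% = £6,750
  £16,100 × 31% = £4,991
  → £13,661

Alternative minimum tax:
  Base (adjusted book income): £118,000
  Less exemption £86,000 → base £32,000
  £32,000 × 26% = £8,320

£13,661 > £8,320, so the ordinary income tax governs.

£13,661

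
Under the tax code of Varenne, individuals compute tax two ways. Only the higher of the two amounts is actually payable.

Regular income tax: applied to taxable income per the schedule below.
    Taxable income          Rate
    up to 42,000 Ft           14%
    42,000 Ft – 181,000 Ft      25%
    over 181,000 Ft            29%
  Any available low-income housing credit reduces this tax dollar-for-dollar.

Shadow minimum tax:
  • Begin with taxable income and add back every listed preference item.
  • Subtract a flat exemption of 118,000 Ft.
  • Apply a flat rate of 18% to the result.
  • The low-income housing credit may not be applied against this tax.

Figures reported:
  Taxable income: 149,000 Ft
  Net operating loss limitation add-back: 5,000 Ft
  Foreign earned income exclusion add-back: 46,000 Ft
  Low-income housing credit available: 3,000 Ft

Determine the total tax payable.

Regular income tax:
  42,000 Ft × 14% = 5,880 Ft
  107,000 Ft × 25% = 26,750 Ft
  → 32,630 Ft
  Less low-income housing credit 3,000 Ft → 29,630 Ft

Shadow minimum tax:
  Adjusted income: 149,000 Ft + 5,000 Ft + 46,000 Ft = 200,000 Ft
  Less exemption 118,000 Ft → base 82,000 Ft
  82,000 Ft × 18% = 14,760 Ft

29,630 Ft > 14,760 Ft, so the regular income tax governs.

29,630 Ft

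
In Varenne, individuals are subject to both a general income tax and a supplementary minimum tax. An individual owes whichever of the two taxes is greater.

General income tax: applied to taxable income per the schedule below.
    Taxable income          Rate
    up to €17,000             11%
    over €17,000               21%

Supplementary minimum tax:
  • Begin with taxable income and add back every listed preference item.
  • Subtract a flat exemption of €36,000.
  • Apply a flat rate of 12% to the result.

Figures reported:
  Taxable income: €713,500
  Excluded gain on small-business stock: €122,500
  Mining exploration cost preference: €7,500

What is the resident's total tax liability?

Supplementary minimum tax:
  Adjusted income: €713,500 + €122,500 + €7,500 = €843,500
  Less exemption €36,000 → base €807,500
  €807,500 × 12% = €96,900

General income tax:
  €17,000 × 11% = €1,870
  €696,500 × 21% = €146,265
  → €148,135

€148,135 > €96,900, so the general income tax governs.

€148,135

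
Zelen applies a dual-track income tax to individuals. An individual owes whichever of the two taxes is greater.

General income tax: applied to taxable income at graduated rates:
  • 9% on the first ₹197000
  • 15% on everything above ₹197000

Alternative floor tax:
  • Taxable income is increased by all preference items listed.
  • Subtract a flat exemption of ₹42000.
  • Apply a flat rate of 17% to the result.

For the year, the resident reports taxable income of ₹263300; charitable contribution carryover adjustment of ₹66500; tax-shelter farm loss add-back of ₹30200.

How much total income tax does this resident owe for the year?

₹54060

Alternative floor tax:
  Adjusted income: ₹263300 + ₹66500 + ₹30200 = ₹360000
  Less exemption ₹42000 → base ₹318000
  ₹318000 × 17% = ₹54060

General income tax:
  ₹197000 × 9% = ₹17730
  ₹66300 × 15% = ₹9945
  → ₹27675

₹54060 > ₹27675, so the alternative floor tax is the binding amount.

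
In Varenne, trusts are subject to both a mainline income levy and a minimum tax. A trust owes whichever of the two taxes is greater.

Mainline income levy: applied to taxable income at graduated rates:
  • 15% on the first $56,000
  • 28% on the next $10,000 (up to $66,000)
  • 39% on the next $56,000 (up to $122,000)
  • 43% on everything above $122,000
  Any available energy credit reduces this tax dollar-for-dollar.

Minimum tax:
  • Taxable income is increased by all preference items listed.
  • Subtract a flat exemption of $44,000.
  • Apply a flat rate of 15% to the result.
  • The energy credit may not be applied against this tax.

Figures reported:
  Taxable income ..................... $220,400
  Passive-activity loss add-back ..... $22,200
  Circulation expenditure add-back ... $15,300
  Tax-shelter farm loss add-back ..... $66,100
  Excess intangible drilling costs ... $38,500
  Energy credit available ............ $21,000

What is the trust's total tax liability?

Mainline income levy:
  $56,000 × 15% = $8,400
  $10,000 × 28% = $2,800
  $56,000 × 39% = $21,840
  $98,400 × 43% = $42,312
  → $75,352
  Less energy credit $21,000 → $54,352

Minimum tax:
  Adjusted income: $220,400 + $22,200 + $15,300 + $66,100 + $38,500 = $362,500
  Less exemption $44,000 → base $318,500
  $318,500 × 15% = $47,775

$54,352 > $47,775, so the mainline income levy governs.

$54,352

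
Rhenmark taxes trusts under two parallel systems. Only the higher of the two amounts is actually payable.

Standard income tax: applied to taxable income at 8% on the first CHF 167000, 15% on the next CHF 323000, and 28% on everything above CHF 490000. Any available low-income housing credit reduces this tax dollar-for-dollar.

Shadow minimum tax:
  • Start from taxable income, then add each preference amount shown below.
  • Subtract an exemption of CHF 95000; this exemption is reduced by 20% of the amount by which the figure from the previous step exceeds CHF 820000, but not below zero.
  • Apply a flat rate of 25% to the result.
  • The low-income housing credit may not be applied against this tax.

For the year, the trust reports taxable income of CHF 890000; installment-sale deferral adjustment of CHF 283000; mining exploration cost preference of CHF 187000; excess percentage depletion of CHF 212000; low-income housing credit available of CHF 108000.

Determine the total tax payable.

CHF 393000

Standard income tax:
  CHF 167000 × 8% = CHF 13360
  CHF 323000 × 15% = CHF 48450
  CHF 400000 × 28% = CHF 112000
  → CHF 173810
  Less low-income housing credit CHF 108000 → CHF 65810

Shadow minimum tax:
  Adjusted income: CHF 890000 + CHF 283000 + CHF 187000 + CHF 212000 = CHF 1572000
  Exemption: 20% × (CHF 1572000 − CHF 820000) = CHF 150400 ≥ CHF 95000, so the exemption is fully phased out
  Base: CHF 1572000 − CHF 0 = CHF 1572000
  CHF 1572000 × 25% = CHF 393000

CHF 393000 > CHF 65810, so the shadow minimum tax is the binding amount.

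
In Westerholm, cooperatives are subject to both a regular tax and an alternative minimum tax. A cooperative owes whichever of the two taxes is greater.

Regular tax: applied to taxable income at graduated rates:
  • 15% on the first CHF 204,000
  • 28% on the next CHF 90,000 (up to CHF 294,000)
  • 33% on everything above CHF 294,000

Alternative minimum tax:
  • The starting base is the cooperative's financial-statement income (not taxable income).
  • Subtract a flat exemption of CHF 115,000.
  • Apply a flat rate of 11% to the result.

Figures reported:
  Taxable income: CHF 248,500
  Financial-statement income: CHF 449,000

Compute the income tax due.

Alternative minimum tax:
  Base (financial-statement income): CHF 449,000
  Less exemption CHF 115,000 → base CHF 334,000
  CHF 334,000 × 11% = CHF 36,740

Regular tax:
  CHF 204,000 × 15% = CHF 30,600
  CHF 44,500 × 28% = CHF 12,460
  → CHF 43,060

CHF 43,060 > CHF 36,740, so the regular tax governs.

CHF 43,060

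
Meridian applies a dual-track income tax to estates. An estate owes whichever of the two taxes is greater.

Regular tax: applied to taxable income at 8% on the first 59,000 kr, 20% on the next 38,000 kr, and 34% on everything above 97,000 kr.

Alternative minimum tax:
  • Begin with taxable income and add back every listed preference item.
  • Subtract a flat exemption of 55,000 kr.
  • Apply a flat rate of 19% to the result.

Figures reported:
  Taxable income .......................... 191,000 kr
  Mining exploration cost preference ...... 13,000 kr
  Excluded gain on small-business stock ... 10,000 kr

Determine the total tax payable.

44,280 kr

Alternative minimum tax:
  Adjusted income: 191,000 kr + 13,000 kr + 10,000 kr = 214,000 kr
  Less exemption 55,000 kr → base 159,000 kr
  159,000 kr × 19% = 30,210 kr

Regular tax:
  59,000 kr × 8% = 4,720 kr
  38,000 kr × 20% = 7,600 kr
  94,000 kr × 34% = 31,960 kr
  → 44,280 kr

44,280 kr > 30,210 kr, so the regular tax governs.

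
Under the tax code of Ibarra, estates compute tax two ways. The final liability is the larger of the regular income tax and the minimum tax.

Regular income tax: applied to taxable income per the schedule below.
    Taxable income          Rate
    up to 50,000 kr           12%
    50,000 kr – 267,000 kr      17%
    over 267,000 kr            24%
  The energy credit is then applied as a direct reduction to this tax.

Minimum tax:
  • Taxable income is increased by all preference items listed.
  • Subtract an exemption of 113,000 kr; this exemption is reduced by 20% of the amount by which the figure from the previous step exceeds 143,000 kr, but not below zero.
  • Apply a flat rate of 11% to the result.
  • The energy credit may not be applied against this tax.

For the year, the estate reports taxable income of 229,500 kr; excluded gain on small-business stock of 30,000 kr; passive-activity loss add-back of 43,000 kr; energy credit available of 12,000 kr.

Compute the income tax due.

Regular income tax:
  50,000 kr × 12% = 6,000 kr
  179,500 kr × 17% = 30,515 kr
  → 36,515 kr
  Less energy credit 12,000 kr → 24,515 kr

Minimum tax:
  Adjusted income: 229,500 kr + 30,000 kr + 43,000 kr = 302,500 kr
  Exemption: 113,000 kr − 20% × (302,500 kr − 143,000 kr) = 113,000 kr − 31,900 kr = 81,100 kr
  Base: 302,500 kr − 81,100 kr = 221,400 kr
  221,400 kr × 11% = 24,354 kr

24,515 kr > 24,354 kr, so the regular income tax governs.

24,515 kr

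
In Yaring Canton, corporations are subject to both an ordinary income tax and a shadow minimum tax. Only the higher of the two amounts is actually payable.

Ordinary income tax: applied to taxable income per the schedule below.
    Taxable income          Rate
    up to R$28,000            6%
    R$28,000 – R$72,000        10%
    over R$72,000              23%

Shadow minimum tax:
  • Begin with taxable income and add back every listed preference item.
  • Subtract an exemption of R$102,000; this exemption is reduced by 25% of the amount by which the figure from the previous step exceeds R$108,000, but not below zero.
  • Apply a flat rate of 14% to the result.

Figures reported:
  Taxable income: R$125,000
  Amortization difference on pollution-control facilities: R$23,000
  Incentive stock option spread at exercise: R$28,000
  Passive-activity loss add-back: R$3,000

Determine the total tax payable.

Ordinary income tax:
  R$28,000 × 6% = R$1,680
  R$44,000 × 10% = R$4,400
  R$53,000 × 23% = R$12,190
  → R$18,270

Shadow minimum tax:
  Adjusted income: R$125,000 + R$23,000 + R$28,000 + R$3,000 = R$179,000
  Exemption: R$102,000 − 25% × (R$179,000 − R$108,000) = R$102,000 − R$17,750 = R$84,250
  Base: R$179,000 − R$84,250 = R$94,750
  R$94,750 × 14% = R$13,265

R$18,270 > R$13,265, so the ordinary income tax governs.

R$18,270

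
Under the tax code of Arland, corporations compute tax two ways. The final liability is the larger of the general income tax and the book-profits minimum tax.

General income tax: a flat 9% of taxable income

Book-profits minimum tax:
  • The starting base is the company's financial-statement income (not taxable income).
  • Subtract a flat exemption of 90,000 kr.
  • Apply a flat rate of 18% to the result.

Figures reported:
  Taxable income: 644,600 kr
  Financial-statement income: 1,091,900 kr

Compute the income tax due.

General income tax:
  644,600 kr × 9% = 58,014 kr

Book-profits minimum tax:
  Base (financial-statement income): 1,091,900 kr
  Less exemption 90,000 kr → base 1,001,900 kr
  1,001,900 kr × 18% = 180,342 kr

180,342 kr > 58,014 kr, so the book-profits minimum tax is the binding amount.

180,342 kr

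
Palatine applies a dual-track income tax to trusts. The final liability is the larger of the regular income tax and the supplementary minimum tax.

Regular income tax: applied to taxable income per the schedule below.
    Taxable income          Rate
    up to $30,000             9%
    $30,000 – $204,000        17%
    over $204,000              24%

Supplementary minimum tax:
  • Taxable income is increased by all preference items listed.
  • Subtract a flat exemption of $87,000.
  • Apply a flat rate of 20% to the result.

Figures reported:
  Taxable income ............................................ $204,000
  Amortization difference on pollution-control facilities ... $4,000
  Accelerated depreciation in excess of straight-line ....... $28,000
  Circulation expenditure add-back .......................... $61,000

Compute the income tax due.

$42,000

Regular income tax:
  $30,000 × 9% = $2,700
  $174,000 × 17% = $29,580
  → $32,280

Supplementary minimum tax:
  Adjusted income: $204,000 + $4,000 + $28,000 + $61,000 = $297,000
  Less exemption $87,000 → base $210,000
  $210,000 × 20% = $42,000

$42,000 > $32,280, so the supplementary minimum tax is the binding amount.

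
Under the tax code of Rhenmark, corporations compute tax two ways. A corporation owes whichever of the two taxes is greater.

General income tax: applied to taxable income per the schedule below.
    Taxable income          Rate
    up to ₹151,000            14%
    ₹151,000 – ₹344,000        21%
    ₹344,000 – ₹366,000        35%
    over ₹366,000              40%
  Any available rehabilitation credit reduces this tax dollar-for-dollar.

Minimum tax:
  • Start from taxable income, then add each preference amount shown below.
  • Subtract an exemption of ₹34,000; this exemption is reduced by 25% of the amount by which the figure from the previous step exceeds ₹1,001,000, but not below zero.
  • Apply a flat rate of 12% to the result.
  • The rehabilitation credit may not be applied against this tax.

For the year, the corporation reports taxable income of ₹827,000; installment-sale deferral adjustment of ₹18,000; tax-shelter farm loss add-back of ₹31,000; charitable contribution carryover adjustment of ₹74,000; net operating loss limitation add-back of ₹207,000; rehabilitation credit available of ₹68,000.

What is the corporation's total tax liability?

Minimum tax:
  Adjusted income: ₹827,000 + ₹18,000 + ₹31,000 + ₹74,000 + ₹207,000 = ₹1,157,000
  Exemption: 25% × (₹1,157,000 − ₹1,001,000) = ₹39,000 ≥ ₹34,000, so the exemption is fully phased out
  Base: ₹1,157,000 − ₹0 = ₹1,157,000
  ₹1,157,000 × 12% = ₹138,840

General income tax:
  ₹151,000 × 14% = ₹21,140
  ₹193,000 × 21% = ₹40,530
  ₹22,000 × 35% = ₹7,700
  ₹461,000 × 40% = ₹184,400
  → ₹253,770
  Less rehabilitation credit ₹68,000 → ₹185,770

₹185,770 > ₹138,840, so the general income tax governs.

₹185,770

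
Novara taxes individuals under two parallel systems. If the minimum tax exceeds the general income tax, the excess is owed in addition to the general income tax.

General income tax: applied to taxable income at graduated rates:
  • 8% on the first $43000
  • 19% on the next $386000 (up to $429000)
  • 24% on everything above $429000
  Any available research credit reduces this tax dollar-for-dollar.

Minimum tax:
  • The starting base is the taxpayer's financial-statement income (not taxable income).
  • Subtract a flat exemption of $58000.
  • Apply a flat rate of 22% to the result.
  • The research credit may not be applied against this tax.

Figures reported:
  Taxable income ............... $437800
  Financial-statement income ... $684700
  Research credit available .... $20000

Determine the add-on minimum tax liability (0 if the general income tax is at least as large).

$78982

Minimum tax:
  Base (financial-statement income): $684700
  Less exemption $58000 → base $626700
  $626700 × 22% = $137874

General income tax:
  $43000 × 8% = $3440
  $386000 × 19% = $73340
  $8800 × 24% = $2112
  → $78892
  Less research credit $20000 → $58892

Excess of minimum tax over general income tax: $137874 − $58892 = $78982.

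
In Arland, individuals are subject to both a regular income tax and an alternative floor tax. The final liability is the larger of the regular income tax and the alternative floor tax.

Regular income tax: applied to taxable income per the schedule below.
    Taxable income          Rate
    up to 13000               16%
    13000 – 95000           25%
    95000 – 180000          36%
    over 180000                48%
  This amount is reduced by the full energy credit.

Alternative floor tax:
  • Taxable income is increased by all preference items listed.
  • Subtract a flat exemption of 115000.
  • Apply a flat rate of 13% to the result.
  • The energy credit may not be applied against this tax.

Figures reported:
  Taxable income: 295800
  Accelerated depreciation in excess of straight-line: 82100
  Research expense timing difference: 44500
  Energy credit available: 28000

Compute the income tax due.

Regular income tax:
  13000 × 16% = 2080
  82000 × 25% = 20500
  85000 × 36% = 30600
  115800 × 48% = 55584
  → 108764
  Less energy credit 28000 → 80764

Alternative floor tax:
  Adjusted income: 295800 + 82100 + 44500 = 422400
  Less exemption 115000 → base 307400
  307400 × 13% = 39962

80764 > 39962, so the regular income tax governs.

80764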